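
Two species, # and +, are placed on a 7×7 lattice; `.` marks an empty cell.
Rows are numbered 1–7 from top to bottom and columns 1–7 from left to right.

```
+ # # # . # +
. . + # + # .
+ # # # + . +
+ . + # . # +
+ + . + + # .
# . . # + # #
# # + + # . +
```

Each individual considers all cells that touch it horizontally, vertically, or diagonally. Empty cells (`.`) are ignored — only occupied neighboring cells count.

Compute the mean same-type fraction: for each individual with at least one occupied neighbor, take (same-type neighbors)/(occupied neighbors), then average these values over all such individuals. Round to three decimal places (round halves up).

(1,1)+ 0/1
(1,2)# 1/3
(1,3)# 3/4
(1,4)# 2/4
(1,6)# 1/3
(1,7)+ 0/2
(2,3)+ 0/7
(2,4)# 4/7
(2,5)+ 1/6
(2,6)# 1/5
(3,1)+ 1/2
(3,2)# 1/5
(3,3)# 4/6
(3,4)# 3/7
(3,5)+ 1/6
(3,7)+ 1/3
(4,1)+ 3/4
(4,3)+ 2/6
(4,4)# 2/6
(4,6)# 1/5
(4,7)+ 1/3
(5,1)+ 2/3
(5,2)+ 3/4
(5,4)+ 3/5
(5,5)+ 2/7
(5,6)# 3/6
(6,1)# 2/4
(6,4)# 1/6
(6,5)+ 3/7
(6,6)# 3/6
(6,7)# 2/3
(7,1)# 2/2
(7,2)# 2/3
(7,3)+ 1/3
(7,4)+ 2/4
(7,5)# 2/4
(7,7)+ 0/2
Sum over 37 individuals: 0/1 + 1/3 + 3/4 + 2/4 + 1/3 + 0/2 + 0/7 + 4/7 + 1/6 + 1/5 + 1/2 + 1/5 + 4/6 + 3/7 + 1/6 + 1/3 + 3/4 + 2/6 + 2/6 + 1/5 + 1/3 + 2/3 + 3/4 + 3/5 + 2/7 + 3/6 + 2/4 + 1/6 + 3/7 + 3/6 + 2/3 + 2/2 + 2/3 + 1/3 + 2/4 + 2/4 + 0/2 = 2123/140; mean = 2123/140 ÷ 37 = 2123/5180 = 0.409845… → 0.410.

0.410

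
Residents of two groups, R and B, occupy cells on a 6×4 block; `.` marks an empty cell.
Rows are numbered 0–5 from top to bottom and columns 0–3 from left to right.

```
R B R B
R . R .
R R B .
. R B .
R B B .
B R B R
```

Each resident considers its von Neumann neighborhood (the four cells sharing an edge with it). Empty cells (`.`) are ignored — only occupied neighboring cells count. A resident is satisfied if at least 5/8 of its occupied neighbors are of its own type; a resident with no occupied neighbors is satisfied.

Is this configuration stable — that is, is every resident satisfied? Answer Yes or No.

(0,0)R 1/2 unhappy
(0,1)B 0/2 unhappy
(0,2)R 1/3 unhappy
(0,3)B 0/1 unhappy
(1,0)R 2/2 ok
(1,2)R 1/2 unhappy
(2,0)R 2/2 ok
(2,1)R 2/3 ok
(2,2)B 1/3 unhappy
(3,1)R 1/3 unhappy
(3,2)B 2/3 ok
(4,0)R 0/2 unhappy
(4,1)B 1/4 unhappy
(4,2)B 3/3 ok
(5,0)B 0/2 unhappy
(5,1)R 0/3 unhappy
(5,2)B 1/3 unhappy
(5,3)R 0/1 unhappy
For instance (0,0) has only 1/2 same-type neighbors, below 5/8.

No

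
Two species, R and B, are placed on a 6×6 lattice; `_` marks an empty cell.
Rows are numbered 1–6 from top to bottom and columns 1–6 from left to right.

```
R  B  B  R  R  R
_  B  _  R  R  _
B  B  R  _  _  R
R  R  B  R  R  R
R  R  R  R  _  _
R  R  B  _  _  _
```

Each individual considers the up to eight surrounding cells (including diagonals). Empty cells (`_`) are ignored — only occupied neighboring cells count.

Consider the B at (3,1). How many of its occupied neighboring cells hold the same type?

Occupied neighbors of (3,1): (2,2)=B, (3,2)=B, (4,1)=R, (4,2)=R.
Same type (B): 2 of 4.

2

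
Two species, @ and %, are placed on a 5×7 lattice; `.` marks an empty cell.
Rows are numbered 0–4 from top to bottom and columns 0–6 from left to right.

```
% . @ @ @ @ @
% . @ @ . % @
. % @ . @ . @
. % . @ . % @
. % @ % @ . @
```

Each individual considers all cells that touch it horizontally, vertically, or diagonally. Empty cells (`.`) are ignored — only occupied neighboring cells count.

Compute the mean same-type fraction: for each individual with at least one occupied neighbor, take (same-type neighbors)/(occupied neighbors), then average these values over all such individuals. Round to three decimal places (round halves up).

0.599

Row 0: (0,0)% 1/1 · (0,2)@ 3/3 · (0,3)@ 4/4 · (0,4)@ 3/4 · (0,5)@ 3/4 · (0,6)@ 2/3
Row 1: (1,0)% 2/2 · (1,2)@ 4/5 · (1,3)@ 6/6 · (1,5)% 0/6 · (1,6)@ 3/4
Row 2: (2,1)% 2/4 · (2,2)@ 3/5 · (2,4)@ 2/4 · (2,6)@ 2/4
Row 3: (3,1)% 2/4 · (3,3)@ 4/5 · (3,5)% 0/5 · (3,6)@ 2/3
Row 4: (4,1)% 1/2 · (4,2)@ 1/4 · (4,3)% 0/3 · (4,4)@ 1/3 · (4,6)@ 1/2
Sum over 24 individuals: 1/1 + 3/3 + 4/4 + 3/4 + 3/4 + 2/3 + 2/2 + 4/5 + 6/6 + 0/6 + 3/4 + 2/4 + 3/5 + 2/4 + 2/4 + 2/4 + 4/5 + 0/5 + 2/3 + 1/2 + 1/4 + 0/3 + 1/3 + 1/2 = 431/30; mean = 431/30 ÷ 24 = 431/720 = 0.598611… → 0.599.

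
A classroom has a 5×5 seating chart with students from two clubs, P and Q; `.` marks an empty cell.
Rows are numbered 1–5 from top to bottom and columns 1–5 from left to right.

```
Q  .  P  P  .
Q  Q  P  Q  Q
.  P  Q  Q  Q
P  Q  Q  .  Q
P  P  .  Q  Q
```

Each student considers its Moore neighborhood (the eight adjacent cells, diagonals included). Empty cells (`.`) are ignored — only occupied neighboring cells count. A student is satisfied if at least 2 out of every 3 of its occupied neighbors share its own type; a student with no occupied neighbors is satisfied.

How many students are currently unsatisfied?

8

(1,1)Q 2/2 ok
(1,3)P 2/4 unhappy
(1,4)P 2/4 unhappy
(2,1)Q 2/3 ok
(2,2)Q 3/6 unhappy
(2,3)P 3/7 unhappy
(2,4)Q 4/7 unhappy
(2,5)Q 3/4 ok
(3,2)P 2/7 unhappy
(3,3)Q 5/7 ok
(3,4)Q 6/7 ok
(3,5)Q 4/4 ok
(4,1)P 3/4 ok
(4,2)Q 2/6 unhappy
(4,3)Q 4/6 ok
(4,5)Q 4/4 ok
(5,1)P 2/3 ok
(5,2)P 2/4 unhappy
(5,4)Q 3/3 ok
(5,5)Q 2/2 ok
Unsatisfied: (1,3), (1,4), (2,2), (2,3), (2,4), (3,2), (4,2), (5,2) — 8 in total.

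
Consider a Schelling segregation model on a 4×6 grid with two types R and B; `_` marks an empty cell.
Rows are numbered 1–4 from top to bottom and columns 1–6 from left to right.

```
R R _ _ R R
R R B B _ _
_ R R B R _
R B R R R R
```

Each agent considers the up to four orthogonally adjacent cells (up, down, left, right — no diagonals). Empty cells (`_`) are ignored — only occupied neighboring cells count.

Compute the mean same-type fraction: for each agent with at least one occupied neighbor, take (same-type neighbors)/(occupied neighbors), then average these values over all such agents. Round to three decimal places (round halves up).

(1,1)R 2/2
(1,2)R 2/2
(1,5)R 1/1
(1,6)R 1/1
(2,1)R 2/2
(2,2)R 3/4
(2,3)B 1/3
(2,4)B 2/2
(3,2)R 2/3
(3,3)R 2/4
(3,4)B 1/4
(3,5)R 1/2
(4,1)R 0/1
(4,2)B 0/3
(4,3)R 2/3
(4,4)R 2/3
(4,5)R 3/3
(4,6)R 1/1
Sum over 18 agents: 2/2 + 2/2 + 1/1 + 1/1 + 2/2 + 3/4 + 1/3 + 2/2 + 2/3 + 2/4 + 1/4 + 1/2 + 0/1 + 0/3 + 2/3 + 2/3 + 3/3 + 1/1 = 37/3; mean = 37/3 ÷ 18 = 37/54 = 0.685185… → 0.685.

0.685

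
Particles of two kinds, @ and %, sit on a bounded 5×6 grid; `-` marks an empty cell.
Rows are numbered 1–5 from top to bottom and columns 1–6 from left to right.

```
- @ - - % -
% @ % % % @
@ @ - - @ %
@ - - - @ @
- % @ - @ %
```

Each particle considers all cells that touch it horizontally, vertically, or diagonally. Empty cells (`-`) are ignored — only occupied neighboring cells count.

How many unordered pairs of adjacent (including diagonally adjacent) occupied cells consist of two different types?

20

Scan each occupied cell's neighbors to the right and below (and the two forward diagonals) so each pair is counted once.
Row 1: @(1,2)–@(2,2)= @(1,2)–%(2,3)≠ @(1,2)–%(2,1)≠ %(1,5)–%(2,5)= %(1,5)–@(2,6)≠ %(1,5)–%(2,4)=  → 3/6 unlike.
Row 2: %(2,1)–@(2,2)≠ %(2,1)–@(3,1)≠ %(2,1)–@(3,2)≠ @(2,2)–%(2,3)≠ @(2,2)–@(3,2)= @(2,2)–@(3,1)= %(2,3)–%(2,4)= %(2,3)–@(3,2)≠ %(2,4)–%(2,5)= %(2,4)–@(3,5)≠ %(2,5)–@(2,6)≠ %(2,5)–@(3,5)≠ %(2,5)–%(3,6)= @(2,6)–%(3,6)≠ @(2,6)–@(3,5)=  → 9/15 unlike.
Row 3: @(3,1)–@(3,2)= @(3,1)–@(4,1)= @(3,2)–@(4,1)= @(3,5)–%(3,6)≠ @(3,5)–@(4,5)= @(3,5)–@(4,6)= %(3,6)–@(4,6)≠ %(3,6)–@(4,5)≠  → 3/8 unlike.
Row 4: @(4,1)–%(5,2)≠ @(4,5)–@(4,6)= @(4,5)–@(5,5)= @(4,5)–%(5,6)≠ @(4,6)–%(5,6)≠ @(4,6)–@(5,5)=  → 3/6 unlike.
Row 5: %(5,2)–@(5,3)≠ @(5,5)–%(5,6)≠  → 2/2 unlike.
Total adjacent occupied pairs: 37; unlike-type pairs: 20.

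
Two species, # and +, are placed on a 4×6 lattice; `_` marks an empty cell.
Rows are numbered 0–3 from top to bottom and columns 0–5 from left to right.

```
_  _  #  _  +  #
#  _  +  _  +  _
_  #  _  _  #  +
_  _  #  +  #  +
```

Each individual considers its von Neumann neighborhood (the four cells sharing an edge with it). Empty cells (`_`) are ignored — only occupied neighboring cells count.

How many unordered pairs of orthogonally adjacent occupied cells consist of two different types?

7

Scan each occupied cell's neighbors to the right and below so each pair is counted once.
Row 0: #(0,2)–+(1,2)≠ +(0,4)–#(0,5)≠ +(0,4)–+(1,4)=  → 2/3 unlike.
Row 1: +(1,4)–#(2,4)≠  → 1/1 unlike.
Row 2: #(2,4)–+(2,5)≠ #(2,4)–#(3,4)= +(2,5)–+(3,5)=  → 1/3 unlike.
Row 3: #(3,2)–+(3,3)≠ +(3,3)–#(3,4)≠ #(3,4)–+(3,5)≠  → 3/3 unlike.
Total adjacent occupied pairs: 10; unlike-type pairs: 7.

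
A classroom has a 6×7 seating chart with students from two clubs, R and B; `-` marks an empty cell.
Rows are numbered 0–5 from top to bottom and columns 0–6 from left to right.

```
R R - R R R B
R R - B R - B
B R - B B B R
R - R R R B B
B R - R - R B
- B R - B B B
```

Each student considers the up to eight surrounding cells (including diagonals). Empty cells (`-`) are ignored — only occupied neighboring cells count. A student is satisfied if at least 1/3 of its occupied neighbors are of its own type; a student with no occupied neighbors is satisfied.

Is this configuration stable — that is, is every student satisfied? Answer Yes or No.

Row 0: (0,0)R 3/3 satisfied · (0,1)R 3/3 satisfied · (0,3)R 2/3 satisfied · (0,4)R 3/4 satisfied · (0,5)R 2/4 satisfied · (0,6)B 1/2 satisfied
Row 1: (1,0)R 4/5 satisfied · (1,1)R 4/5 satisfied · (1,3)B 2/5 satisfied · (1,4)R 3/7 satisfied · (1,6)B 2/4 satisfied
Row 2: (2,0)B 0/4 not · (2,1)R 4/5 satisfied · (2,3)B 2/6 satisfied · (2,4)B 4/7 satisfied · (2,5)B 4/7 satisfied · (2,6)R 0/4 not
Row 3: (3,0)R 2/4 satisfied · (3,2)R 4/5 satisfied · (3,3)R 3/5 satisfied · (3,4)R 3/7 satisfied · (3,5)B 4/7 satisfied · (3,6)B 3/5 satisfied
Row 4: (4,0)B 1/3 satisfied · (4,1)R 3/5 satisfied · (4,3)R 4/5 satisfied · (4,5)R 1/7 not · (4,6)B 4/5 satisfied
Row 5: (5,1)B 1/3 satisfied · (5,2)R 2/3 satisfied · (5,4)B 1/3 satisfied · (5,5)B 3/4 satisfied · (5,6)B 2/3 satisfied
For instance (2,0) has only 0/4 same-type neighbors, below 1/3.

No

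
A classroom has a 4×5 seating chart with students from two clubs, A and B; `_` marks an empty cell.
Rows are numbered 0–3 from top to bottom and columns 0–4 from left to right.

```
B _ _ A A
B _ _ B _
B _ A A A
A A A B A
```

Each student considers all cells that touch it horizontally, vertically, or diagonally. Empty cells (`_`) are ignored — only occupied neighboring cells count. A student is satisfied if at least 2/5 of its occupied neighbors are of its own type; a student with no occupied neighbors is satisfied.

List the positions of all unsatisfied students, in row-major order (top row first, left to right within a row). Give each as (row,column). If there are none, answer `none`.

(1,3), (2,0), (3,3)

Row 0: (0,0)B 1/1 ok · (0,3)A 1/2 ok · (0,4)A 1/2 ok
Row 1: (1,0)B 2/2 ok · (1,3)B 0/5 unhappy
Row 2: (2,0)B 1/3 unhappy · (2,2)A 3/5 ok · (2,3)A 4/6 ok · (2,4)A 2/4 ok
Row 3: (3,0)A 1/2 ok · (3,1)A 3/4 ok · (3,2)A 3/4 ok · (3,3)B 0/5 unhappy · (3,4)A 2/3 ok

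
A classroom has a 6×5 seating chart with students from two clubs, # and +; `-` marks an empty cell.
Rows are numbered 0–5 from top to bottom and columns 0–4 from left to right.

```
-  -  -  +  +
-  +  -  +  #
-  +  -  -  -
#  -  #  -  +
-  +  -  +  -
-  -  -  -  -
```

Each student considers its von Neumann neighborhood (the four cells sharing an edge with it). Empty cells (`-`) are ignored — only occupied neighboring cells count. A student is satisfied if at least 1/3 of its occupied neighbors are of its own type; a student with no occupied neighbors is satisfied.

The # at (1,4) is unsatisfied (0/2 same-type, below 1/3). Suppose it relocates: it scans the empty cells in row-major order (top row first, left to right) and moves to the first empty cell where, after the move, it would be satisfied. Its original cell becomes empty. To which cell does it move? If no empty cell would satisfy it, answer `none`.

Vacating (1,4). Empty cells in order:
  (0,0): 0/0 same-type → satisfied — stop here.

(0,0)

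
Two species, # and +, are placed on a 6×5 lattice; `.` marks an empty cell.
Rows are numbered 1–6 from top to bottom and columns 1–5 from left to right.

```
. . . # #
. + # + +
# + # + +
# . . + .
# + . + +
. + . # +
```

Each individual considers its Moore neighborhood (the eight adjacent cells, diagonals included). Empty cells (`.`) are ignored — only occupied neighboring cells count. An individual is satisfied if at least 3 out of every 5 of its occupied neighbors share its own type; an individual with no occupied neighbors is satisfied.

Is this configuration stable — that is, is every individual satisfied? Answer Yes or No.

(1,4)# 2/4 unhappy
(1,5)# 1/3 unhappy
(2,2)+ 1/4 unhappy
(2,3)# 2/6 unhappy
(2,4)+ 3/7 unhappy
(2,5)+ 3/5 ok
(3,1)# 1/3 unhappy
(3,2)+ 1/5 unhappy
(3,3)# 1/6 unhappy
(3,4)+ 4/6 ok
(3,5)+ 4/4 ok
(4,1)# 2/4 unhappy
(4,4)+ 4/5 ok
(5,1)# 1/3 unhappy
(5,2)+ 1/3 unhappy
(5,4)+ 3/4 ok
(5,5)+ 3/4 ok
(6,2)+ 1/2 unhappy
(6,4)# 0/3 unhappy
(6,5)+ 2/3 ok
For instance (1,4) has only 2/4 same-type neighbors, below 3/5.

No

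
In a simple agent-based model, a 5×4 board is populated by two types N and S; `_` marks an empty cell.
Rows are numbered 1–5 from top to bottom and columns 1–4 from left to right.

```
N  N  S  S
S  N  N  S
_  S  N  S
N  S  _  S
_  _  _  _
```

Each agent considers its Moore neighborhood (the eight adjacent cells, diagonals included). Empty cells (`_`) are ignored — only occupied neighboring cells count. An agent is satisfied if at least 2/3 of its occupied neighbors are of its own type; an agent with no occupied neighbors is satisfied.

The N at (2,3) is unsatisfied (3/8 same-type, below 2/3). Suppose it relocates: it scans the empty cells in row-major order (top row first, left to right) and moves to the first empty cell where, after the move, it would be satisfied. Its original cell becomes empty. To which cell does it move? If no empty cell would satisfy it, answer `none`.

none

Vacating (2,3). Empty cells in order:
  (3,1): 2/5 same-type → still unsatisfied.
  (4,3): 1/5 same-type → still unsatisfied.
  (5,1): 1/2 same-type → still unsatisfied.
  (5,2): 1/2 same-type → still unsatisfied.
  (5,3): 0/2 same-type → still unsatisfied.
  (5,4): 0/1 same-type → still unsatisfied.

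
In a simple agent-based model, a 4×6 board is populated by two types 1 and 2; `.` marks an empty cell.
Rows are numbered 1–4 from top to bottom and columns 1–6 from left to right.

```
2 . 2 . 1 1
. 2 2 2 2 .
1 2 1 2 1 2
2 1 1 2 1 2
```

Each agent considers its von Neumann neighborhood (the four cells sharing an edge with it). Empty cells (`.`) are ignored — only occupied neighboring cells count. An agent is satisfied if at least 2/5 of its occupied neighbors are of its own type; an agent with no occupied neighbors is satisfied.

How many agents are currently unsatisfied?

(1,1)2 0/0 ok
(1,3)2 1/1 ok
(1,5)1 1/2 ok
(1,6)1 1/1 ok
(2,2)2 2/2 ok
(2,3)2 3/4 ok
(2,4)2 3/3 ok
(2,5)2 1/3 unhappy
(3,1)1 0/2 unhappy
(3,2)2 1/4 unhappy
(3,3)1 1/4 unhappy
(3,4)2 2/4 ok
(3,5)1 1/4 unhappy
(3,6)2 1/2 ok
(4,1)2 0/2 unhappy
(4,2)1 1/3 unhappy
(4,3)1 2/3 ok
(4,4)2 1/3 unhappy
(4,5)1 1/3 unhappy
(4,6)2 1/2 ok
Unsatisfied: (2,5), (3,1), (3,2), (3,3), (3,5), (4,1), (4,2), (4,4), (4,5) — 9 in total.

9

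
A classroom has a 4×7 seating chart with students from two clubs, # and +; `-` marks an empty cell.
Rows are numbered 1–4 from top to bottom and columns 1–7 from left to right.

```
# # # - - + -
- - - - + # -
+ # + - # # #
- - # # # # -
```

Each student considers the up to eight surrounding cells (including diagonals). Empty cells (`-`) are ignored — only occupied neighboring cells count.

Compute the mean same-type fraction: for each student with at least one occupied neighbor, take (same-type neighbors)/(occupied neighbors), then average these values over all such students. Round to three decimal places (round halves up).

(1,1)# 1/1
(1,2)# 2/2
(1,3)# 1/1
(1,6)+ 1/2
(2,5)+ 1/4
(2,6)# 3/5
(3,1)+ 0/1
(3,2)# 1/3
(3,3)+ 0/3
(3,5)# 5/6
(3,6)# 5/6
(3,7)# 3/3
(4,3)# 2/3
(4,4)# 3/4
(4,5)# 4/4
(4,6)# 4/4
Sum over 16 students: 1/1 + 2/2 + 1/1 + 1/2 + 1/4 + 3/5 + 0/1 + 1/3 + 0/3 + 5/6 + 5/6 + 3/3 + 2/3 + 3/4 + 4/4 + 4/4 = 323/30; mean = 323/30 ÷ 16 = 323/480 = 0.672916… → 0.673.

0.673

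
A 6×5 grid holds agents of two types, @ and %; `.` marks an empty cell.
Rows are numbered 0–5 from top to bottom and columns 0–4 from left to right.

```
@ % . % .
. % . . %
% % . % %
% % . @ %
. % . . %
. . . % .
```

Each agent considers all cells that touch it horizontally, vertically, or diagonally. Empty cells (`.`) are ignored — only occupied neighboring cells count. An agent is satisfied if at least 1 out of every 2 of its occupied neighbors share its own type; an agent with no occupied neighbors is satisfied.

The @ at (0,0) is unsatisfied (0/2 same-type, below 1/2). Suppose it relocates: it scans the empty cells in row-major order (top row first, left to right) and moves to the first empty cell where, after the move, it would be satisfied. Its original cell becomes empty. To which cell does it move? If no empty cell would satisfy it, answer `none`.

Vacating (0,0). Empty cells in order:
  (0,2): 0/3 same-type → still unsatisfied.
  (0,4): 0/2 same-type → still unsatisfied.
  (1,0): 0/4 same-type → still unsatisfied.
  (1,2): 0/5 same-type → still unsatisfied.
  (1,3): 0/4 same-type → still unsatisfied.
  (2,2): 1/5 same-type → still unsatisfied.
  (3,2): 1/5 same-type → still unsatisfied.
  (4,0): 0/3 same-type → still unsatisfied.
  (4,2): 1/4 same-type → still unsatisfied.
  (4,3): 1/4 same-type → still unsatisfied.
  (5,0): 0/1 same-type → still unsatisfied.
  (5,1): 0/1 same-type → still unsatisfied.
  (5,2): 0/2 same-type → still unsatisfied.
  (5,4): 0/2 same-type → still unsatisfied.

none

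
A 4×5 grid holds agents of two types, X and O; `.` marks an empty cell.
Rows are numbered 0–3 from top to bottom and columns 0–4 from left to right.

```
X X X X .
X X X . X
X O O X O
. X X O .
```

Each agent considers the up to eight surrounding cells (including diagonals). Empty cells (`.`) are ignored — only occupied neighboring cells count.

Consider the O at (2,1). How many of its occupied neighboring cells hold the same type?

Occupied neighbors of (2,1): (1,0)=X, (1,1)=X, (1,2)=X, (2,0)=X, (2,2)=O, (3,1)=X, (3,2)=X.
Same type (O): 1 of 7.

1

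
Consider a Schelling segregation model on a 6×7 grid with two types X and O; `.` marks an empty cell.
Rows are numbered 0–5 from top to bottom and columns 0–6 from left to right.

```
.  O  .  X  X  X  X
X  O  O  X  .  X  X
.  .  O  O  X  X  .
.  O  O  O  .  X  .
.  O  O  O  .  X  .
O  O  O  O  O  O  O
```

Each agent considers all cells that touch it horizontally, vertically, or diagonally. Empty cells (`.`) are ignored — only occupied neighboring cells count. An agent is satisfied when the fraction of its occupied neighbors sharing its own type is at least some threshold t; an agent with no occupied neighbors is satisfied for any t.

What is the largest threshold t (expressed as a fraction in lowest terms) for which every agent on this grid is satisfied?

0/1

Row 0: (0,1)O 2/3 · (0,3)X 2/3 · (0,4)X 4/4 · (0,5)X 4/4 · (0,6)X 3/3
Row 1: (1,0)X 0/2 · (1,1)O 3/4 · (1,2)O 4/6 · (1,3)X 3/6 · (1,5)X 6/6 · (1,6)X 4/4
Row 2: (2,2)O 6/7 · (2,3)O 4/6 · (2,4)X 4/6 · (2,5)X 4/4
Row 3: (3,1)O 4/4 · (3,2)O 7/7 · (3,3)O 5/6 · (3,5)X 3/3
Row 4: (4,1)O 6/6 · (4,2)O 8/8 · (4,3)O 6/6 · (4,5)X 1/4
Row 5: (5,0)O 2/2 · (5,1)O 4/4 · (5,2)O 5/5 · (5,3)O 4/4 · (5,4)O 3/4 · (5,5)O 2/3 · (5,6)O 1/2
The smallest same-type fraction is 0/2 at (1,0), which reduces to 0/1. Any threshold above that leaves this agent unsatisfied.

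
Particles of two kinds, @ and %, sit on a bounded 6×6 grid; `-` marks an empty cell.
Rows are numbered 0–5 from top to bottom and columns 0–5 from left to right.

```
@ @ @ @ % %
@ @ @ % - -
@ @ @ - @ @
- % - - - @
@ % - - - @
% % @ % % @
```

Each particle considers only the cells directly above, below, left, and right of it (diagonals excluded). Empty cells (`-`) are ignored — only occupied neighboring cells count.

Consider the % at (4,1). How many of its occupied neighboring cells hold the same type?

Occupied neighbors of (4,1): (3,1)=%, (5,1)=%, (4,0)=@.
Same type (%): 2 of 3.

2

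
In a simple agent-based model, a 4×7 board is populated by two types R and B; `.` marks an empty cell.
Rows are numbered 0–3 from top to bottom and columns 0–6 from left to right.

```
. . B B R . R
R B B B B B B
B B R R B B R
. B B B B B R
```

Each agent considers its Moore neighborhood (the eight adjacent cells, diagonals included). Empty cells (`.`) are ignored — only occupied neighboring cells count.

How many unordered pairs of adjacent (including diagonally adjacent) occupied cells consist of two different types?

Scan each occupied cell's neighbors to the right and below (and the two forward diagonals) so each pair is counted once.
From row 0: 6 unlike of 13 pairs (running 6/13).
From row 1: 11 unlike of 25 pairs (running 17/38).
From row 2: 11 unlike of 23 pairs (running 28/61).
From row 3: 1 unlike of 5 pairs (running 29/66).
Total adjacent occupied pairs: 66; unlike-type pairs: 29.

29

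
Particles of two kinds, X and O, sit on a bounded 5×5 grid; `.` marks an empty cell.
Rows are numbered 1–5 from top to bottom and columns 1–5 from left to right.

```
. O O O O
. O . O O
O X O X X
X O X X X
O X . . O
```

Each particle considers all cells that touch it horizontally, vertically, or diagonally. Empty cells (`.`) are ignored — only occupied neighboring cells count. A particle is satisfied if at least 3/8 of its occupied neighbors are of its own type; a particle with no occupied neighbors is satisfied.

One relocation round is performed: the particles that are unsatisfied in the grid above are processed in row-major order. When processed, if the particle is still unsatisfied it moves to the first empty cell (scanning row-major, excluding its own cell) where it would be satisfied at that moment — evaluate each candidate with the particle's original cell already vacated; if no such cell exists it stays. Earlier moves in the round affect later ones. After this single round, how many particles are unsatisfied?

Initially unsatisfied (in order): (3,2), (5,1), (5,5).
  (3,2) → (5,3).
  (5,1) → (1,1).
  (5,5) → (2,1).
Resulting grid:
O O O O O
O O . O O
O . O X X
X O X X X
. X X . .
Unsatisfied now: (4,1), (4,2).

2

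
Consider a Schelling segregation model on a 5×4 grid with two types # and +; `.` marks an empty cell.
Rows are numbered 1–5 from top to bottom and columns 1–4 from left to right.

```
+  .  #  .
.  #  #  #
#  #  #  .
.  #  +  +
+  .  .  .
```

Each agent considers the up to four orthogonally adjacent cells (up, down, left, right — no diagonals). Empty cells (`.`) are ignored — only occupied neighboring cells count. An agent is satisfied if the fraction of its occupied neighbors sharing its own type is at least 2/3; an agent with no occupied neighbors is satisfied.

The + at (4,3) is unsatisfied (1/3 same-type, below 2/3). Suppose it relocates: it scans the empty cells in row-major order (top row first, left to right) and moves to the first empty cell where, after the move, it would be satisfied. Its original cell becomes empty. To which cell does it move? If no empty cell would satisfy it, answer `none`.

(5,3)

Vacating (4,3). Empty cells in order:
  (1,2): 1/3 same-type → still unsatisfied.
  (1,4): 0/2 same-type → still unsatisfied.
  (2,1): 1/3 same-type → still unsatisfied.
  (3,4): 1/3 same-type → still unsatisfied.
  (4,1): 1/3 same-type → still unsatisfied.
  (5,2): 1/2 same-type → still unsatisfied.
  (5,3): 0/0 same-type → satisfied — stop here.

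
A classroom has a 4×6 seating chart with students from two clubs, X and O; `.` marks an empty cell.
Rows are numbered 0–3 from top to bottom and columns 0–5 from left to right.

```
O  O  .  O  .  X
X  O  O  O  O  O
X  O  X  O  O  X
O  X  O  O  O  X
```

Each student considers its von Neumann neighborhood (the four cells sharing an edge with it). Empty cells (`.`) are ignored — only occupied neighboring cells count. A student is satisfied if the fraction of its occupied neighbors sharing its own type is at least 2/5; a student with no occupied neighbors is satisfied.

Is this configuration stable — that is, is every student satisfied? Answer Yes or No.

No

Row 0: (0,0)O 1/2 ✓ · (0,1)O 2/2 ✓ · (0,3)O 1/1 ✓ · (0,5)X 0/1 ✗
Row 1: (1,0)X 1/3 ✗ · (1,1)O 3/4 ✓ · (1,2)O 2/3 ✓ · (1,3)O 4/4 ✓ · (1,4)O 3/3 ✓ · (1,5)O 1/3 ✗
Row 2: (2,0)X 1/3 ✗ · (2,1)O 1/4 ✗ · (2,2)X 0/4 ✗ · (2,3)O 3/4 ✓ · (2,4)O 3/4 ✓ · (2,5)X 1/3 ✗
Row 3: (3,0)O 0/2 ✗ · (3,1)X 0/3 ✗ · (3,2)O 1/3 ✗ · (3,3)O 3/3 ✓ · (3,4)O 2/3 ✓ · (3,5)X 1/2 ✓
For instance (0,5) has only 0/1 same-type neighbors, below 2/5.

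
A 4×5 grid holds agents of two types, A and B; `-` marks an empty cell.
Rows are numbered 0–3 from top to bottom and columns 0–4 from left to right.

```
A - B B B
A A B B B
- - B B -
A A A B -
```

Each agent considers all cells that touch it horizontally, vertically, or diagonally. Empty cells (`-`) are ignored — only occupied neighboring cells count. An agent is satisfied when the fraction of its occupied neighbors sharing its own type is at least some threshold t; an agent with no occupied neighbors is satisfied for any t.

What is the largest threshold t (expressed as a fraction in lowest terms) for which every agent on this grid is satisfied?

Row 0: (0,0)A 2/2 · (0,2)B 3/4 · (0,3)B 5/5 · (0,4)B 3/3
Row 1: (1,0)A 2/2 · (1,1)A 2/5 · (1,2)B 5/6 · (1,3)B 7/7 · (1,4)B 4/4
Row 2: (2,2)B 4/7 · (2,3)B 5/6
Row 3: (3,0)A 1/1 · (3,1)A 2/3 · (3,2)A 1/4 · (3,3)B 2/3
The smallest same-type fraction is 1/4 at (3,2), which reduces to 1/4. Any threshold above that leaves this agent unsatisfied.

1/4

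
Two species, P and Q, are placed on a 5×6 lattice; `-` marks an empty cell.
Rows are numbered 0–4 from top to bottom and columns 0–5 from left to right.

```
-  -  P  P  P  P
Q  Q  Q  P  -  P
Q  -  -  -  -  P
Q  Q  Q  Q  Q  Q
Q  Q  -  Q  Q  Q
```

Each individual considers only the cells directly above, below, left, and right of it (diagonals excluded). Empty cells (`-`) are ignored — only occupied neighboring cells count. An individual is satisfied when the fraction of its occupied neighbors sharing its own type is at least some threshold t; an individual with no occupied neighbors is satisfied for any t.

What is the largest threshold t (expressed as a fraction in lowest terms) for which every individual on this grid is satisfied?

Row 0: (0,2)P 1/2 · (0,3)P 3/3 · (0,4)P 2/2 · (0,5)P 2/2
Row 1: (1,0)Q 2/2 · (1,1)Q 2/2 · (1,2)Q 1/3 · (1,3)P 1/2 · (1,5)P 2/2
Row 2: (2,0)Q 2/2 · (2,5)P 1/2
Row 3: (3,0)Q 3/3 · (3,1)Q 3/3 · (3,2)Q 2/2 · (3,3)Q 3/3 · (3,4)Q 3/3 · (3,5)Q 2/3
Row 4: (4,0)Q 2/2 · (4,1)Q 2/2 · (4,3)Q 2/2 · (4,4)Q 3/3 · (4,5)Q 2/2
The smallest same-type fraction is 1/3 at (1,2), which reduces to 1/3. Any threshold above that leaves this individual unsatisfied.

1/3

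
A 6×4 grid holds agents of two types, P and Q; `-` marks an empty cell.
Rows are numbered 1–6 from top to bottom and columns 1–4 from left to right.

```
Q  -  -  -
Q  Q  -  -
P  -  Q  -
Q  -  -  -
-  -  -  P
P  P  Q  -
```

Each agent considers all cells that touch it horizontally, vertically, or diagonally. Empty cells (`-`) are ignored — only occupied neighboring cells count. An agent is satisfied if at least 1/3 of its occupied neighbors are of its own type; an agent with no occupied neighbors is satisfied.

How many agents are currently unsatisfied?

Row 1: (1,1)Q 2/2 ✓
Row 2: (2,1)Q 2/3 ✓ · (2,2)Q 3/4 ✓
Row 3: (3,1)P 0/3 ✗ · (3,3)Q 1/1 ✓
Row 4: (4,1)Q 0/1 ✗
Row 5: (5,4)P 0/1 ✗
Row 6: (6,1)P 1/1 ✓ · (6,2)P 1/2 ✓ · (6,3)Q 0/2 ✗
Unsatisfied: (3,1), (4,1), (5,4), (6,3) — 4 in total.

4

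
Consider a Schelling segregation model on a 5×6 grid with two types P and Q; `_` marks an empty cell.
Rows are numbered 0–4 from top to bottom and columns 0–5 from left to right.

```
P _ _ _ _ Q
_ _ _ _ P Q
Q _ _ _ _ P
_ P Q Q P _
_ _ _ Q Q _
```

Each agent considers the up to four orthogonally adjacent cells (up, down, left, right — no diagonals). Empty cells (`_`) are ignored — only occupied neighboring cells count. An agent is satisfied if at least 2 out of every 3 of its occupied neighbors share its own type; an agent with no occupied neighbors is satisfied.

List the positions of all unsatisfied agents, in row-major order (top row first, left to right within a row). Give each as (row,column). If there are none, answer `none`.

Row 0: (0,0)P 0/0 ✓ · (0,5)Q 1/1 ✓
Row 1: (1,4)P 0/1 ✗ · (1,5)Q 1/3 ✗
Row 2: (2,0)Q 0/0 ✓ · (2,5)P 0/1 ✗
Row 3: (3,1)P 0/1 ✗ · (3,2)Q 1/2 ✗ · (3,3)Q 2/3 ✓ · (3,4)P 0/2 ✗
Row 4: (4,3)Q 2/2 ✓ · (4,4)Q 1/2 ✗

(1,4), (1,5), (2,5), (3,1), (3,2), (3,4), (4,4)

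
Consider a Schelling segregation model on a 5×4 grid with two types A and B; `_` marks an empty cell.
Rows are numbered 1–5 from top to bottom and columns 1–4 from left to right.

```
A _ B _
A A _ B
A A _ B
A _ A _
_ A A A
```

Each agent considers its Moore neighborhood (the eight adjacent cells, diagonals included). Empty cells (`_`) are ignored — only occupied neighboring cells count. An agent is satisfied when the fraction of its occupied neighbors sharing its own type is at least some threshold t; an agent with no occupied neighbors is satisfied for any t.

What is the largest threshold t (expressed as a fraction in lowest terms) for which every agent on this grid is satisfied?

Row 1: (1,1)A 2/2 · (1,3)B 1/2
Row 2: (2,1)A 4/4 · (2,2)A 4/5 · (2,4)B 2/2
Row 3: (3,1)A 4/4 · (3,2)A 5/5 · (3,4)B 1/2
Row 4: (4,1)A 3/3 · (4,3)A 4/5
Row 5: (5,2)A 3/3 · (5,3)A 3/3 · (5,4)A 2/2
The smallest same-type fraction is 1/2 at (1,3), which reduces to 1/2. Any threshold above that leaves this agent unsatisfied.

1/2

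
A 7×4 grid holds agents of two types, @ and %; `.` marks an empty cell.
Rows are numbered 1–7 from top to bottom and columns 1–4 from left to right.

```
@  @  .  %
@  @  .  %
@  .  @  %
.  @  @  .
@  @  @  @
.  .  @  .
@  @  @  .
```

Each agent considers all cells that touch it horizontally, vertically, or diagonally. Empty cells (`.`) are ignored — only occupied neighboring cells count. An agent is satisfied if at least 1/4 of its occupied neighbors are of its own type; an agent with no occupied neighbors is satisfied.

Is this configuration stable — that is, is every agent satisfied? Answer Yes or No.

Row 1: (1,1)@ 3/3 ✓ · (1,2)@ 3/3 ✓ · (1,4)% 1/1 ✓
Row 2: (2,1)@ 4/4 ✓ · (2,2)@ 5/5 ✓ · (2,4)% 2/3 ✓
Row 3: (3,1)@ 3/3 ✓ · (3,3)@ 3/5 ✓ · (3,4)% 1/3 ✓
Row 4: (4,2)@ 6/6 ✓ · (4,3)@ 5/6 ✓
Row 5: (5,1)@ 2/2 ✓ · (5,2)@ 5/5 ✓ · (5,3)@ 5/5 ✓ · (5,4)@ 3/3 ✓
Row 6: (6,3)@ 5/5 ✓
Row 7: (7,1)@ 1/1 ✓ · (7,2)@ 3/3 ✓ · (7,3)@ 2/2 ✓
All meet the threshold, so the configuration is stable.

Yes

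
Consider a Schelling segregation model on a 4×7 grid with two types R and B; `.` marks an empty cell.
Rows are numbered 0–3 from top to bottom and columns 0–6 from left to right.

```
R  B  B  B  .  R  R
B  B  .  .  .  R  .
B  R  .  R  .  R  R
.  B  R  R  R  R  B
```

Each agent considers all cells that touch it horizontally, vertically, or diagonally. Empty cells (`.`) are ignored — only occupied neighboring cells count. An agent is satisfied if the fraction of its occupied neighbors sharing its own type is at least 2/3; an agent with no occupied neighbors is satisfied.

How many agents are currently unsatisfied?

Row 0: (0,0)R 0/3 unhappy · (0,1)B 3/4 ok · (0,2)B 3/3 ok · (0,3)B 1/1 ok · (0,5)R 2/2 ok · (0,6)R 2/2 ok
Row 1: (1,0)B 3/5 unhappy · (1,1)B 4/6 ok · (1,5)R 4/4 ok
Row 2: (2,0)B 3/4 ok · (2,1)R 1/5 unhappy · (2,3)R 3/3 ok · (2,5)R 4/5 ok · (2,6)R 3/4 ok
Row 3: (3,1)B 1/3 unhappy · (3,2)R 3/4 ok · (3,3)R 3/3 ok · (3,4)R 4/4 ok · (3,5)R 3/4 ok · (3,6)B 0/3 unhappy
Unsatisfied: (0,0), (1,0), (2,1), (3,1), (3,6) — 5 in total.

5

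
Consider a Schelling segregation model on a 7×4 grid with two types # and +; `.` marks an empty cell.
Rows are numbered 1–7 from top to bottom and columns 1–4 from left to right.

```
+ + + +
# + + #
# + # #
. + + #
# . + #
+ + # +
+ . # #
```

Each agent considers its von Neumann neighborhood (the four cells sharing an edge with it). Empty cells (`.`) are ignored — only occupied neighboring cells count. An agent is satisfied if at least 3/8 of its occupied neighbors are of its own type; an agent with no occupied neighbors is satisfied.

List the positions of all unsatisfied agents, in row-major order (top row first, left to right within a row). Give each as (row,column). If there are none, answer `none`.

Row 1: (1,1)+ 1/2 ✓ · (1,2)+ 3/3 ✓ · (1,3)+ 3/3 ✓ · (1,4)+ 1/2 ✓
Row 2: (2,1)# 1/3 ✗ · (2,2)+ 3/4 ✓ · (2,3)+ 2/4 ✓ · (2,4)# 1/3 ✗
Row 3: (3,1)# 1/2 ✓ · (3,2)+ 2/4 ✓ · (3,3)# 1/4 ✗ · (3,4)# 3/3 ✓
Row 4: (4,2)+ 2/2 ✓ · (4,3)+ 2/4 ✓ · (4,4)# 2/3 ✓
Row 5: (5,1)# 0/1 ✗ · (5,3)+ 1/3 ✗ · (5,4)# 1/3 ✗
Row 6: (6,1)+ 2/3 ✓ · (6,2)+ 1/2 ✓ · (6,3)# 1/4 ✗ · (6,4)+ 0/3 ✗
Row 7: (7,1)+ 1/1 ✓ · (7,3)# 2/2 ✓ · (7,4)# 1/2 ✓

(2,1), (2,4), (3,3), (5,1), (5,3), (5,4), (6,3), (6,4)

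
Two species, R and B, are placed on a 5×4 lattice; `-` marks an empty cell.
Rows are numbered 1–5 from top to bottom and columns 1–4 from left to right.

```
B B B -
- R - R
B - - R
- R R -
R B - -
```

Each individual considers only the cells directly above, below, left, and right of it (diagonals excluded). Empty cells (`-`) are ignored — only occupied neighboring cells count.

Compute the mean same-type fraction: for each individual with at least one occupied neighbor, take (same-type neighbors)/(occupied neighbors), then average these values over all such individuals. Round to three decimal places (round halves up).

(1,1)B 1/1
(1,2)B 2/3
(1,3)B 1/1
(2,2)R 0/1
(2,4)R 1/1
(3,1)B — no occupied neighbors
(3,4)R 1/1
(4,2)R 1/2
(4,3)R 1/1
(5,1)R 0/1
(5,2)B 0/2
Sum over 10 individuals: 1/1 + 2/3 + 1/1 + 0/1 + 1/1 + 1/1 + 1/2 + 1/1 + 0/1 + 0/2 = 37/6; mean = 37/6 ÷ 10 = 37/60 = 0.616666… → 0.617.

0.617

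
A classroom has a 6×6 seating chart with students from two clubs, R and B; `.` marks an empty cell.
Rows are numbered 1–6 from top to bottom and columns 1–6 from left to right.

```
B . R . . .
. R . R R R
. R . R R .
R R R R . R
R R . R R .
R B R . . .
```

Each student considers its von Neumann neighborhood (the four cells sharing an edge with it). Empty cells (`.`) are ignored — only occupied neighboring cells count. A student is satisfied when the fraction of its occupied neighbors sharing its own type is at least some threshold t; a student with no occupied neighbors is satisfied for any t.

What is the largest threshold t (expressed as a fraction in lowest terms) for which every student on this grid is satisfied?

0/1

(1,1)B — no occupied neighbors
(1,3)R — no occupied neighbors
(2,2)R 1/1
(2,4)R 2/2
(2,5)R 3/3
(2,6)R 1/1
(3,2)R 2/2
(3,4)R 3/3
(3,5)R 2/2
(4,1)R 2/2
(4,2)R 4/4
(4,3)R 2/2
(4,4)R 3/3
(4,6)R — no occupied neighbors
(5,1)R 3/3
(5,2)R 2/3
(5,4)R 2/2
(5,5)R 1/1
(6,1)R 1/2
(6,2)B 0/3
(6,3)R 0/1
The smallest same-type fraction is 0/3 at (6,2), which reduces to 0/1. Any threshold above that leaves this student unsatisfied.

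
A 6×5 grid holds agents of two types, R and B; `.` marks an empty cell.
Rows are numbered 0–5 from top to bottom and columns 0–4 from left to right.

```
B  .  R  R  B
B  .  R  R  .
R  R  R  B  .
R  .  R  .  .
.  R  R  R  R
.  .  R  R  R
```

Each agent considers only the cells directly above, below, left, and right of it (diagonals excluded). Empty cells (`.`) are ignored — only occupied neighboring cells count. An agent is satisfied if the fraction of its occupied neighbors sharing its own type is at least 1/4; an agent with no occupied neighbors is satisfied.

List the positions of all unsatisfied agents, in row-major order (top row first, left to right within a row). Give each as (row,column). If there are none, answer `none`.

(0,0)B 1/1 satisfied
(0,2)R 2/2 satisfied
(0,3)R 2/3 satisfied
(0,4)B 0/1 not
(1,0)B 1/2 satisfied
(1,2)R 3/3 satisfied
(1,3)R 2/3 satisfied
(2,0)R 2/3 satisfied
(2,1)R 2/2 satisfied
(2,2)R 3/4 satisfied
(2,3)B 0/2 not
(3,0)R 1/1 satisfied
(3,2)R 2/2 satisfied
(4,1)R 1/1 satisfied
(4,2)R 4/4 satisfied
(4,3)R 3/3 satisfied
(4,4)R 2/2 satisfied
(5,2)R 2/2 satisfied
(5,3)R 3/3 satisfied
(5,4)R 2/2 satisfied

(0,4), (2,3)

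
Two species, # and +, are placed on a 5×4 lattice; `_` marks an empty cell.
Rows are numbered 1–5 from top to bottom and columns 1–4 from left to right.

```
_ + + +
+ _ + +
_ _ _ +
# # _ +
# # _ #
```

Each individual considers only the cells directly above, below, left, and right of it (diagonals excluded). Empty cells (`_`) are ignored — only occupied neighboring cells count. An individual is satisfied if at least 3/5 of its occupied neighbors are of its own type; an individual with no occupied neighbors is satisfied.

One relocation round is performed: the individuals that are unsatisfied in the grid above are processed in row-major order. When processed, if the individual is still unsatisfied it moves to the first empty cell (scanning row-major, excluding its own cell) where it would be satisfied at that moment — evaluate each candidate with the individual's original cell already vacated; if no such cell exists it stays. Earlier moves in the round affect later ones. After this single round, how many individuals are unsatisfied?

Initially unsatisfied (in order): (4,4), (5,4).
  (4,4) → (1,1).
  (5,4): now satisfied by earlier moves; stays.
Resulting grid:
+ + + +
+ _ + +
_ _ _ +
# # _ _
# # _ #
All satisfied now.

0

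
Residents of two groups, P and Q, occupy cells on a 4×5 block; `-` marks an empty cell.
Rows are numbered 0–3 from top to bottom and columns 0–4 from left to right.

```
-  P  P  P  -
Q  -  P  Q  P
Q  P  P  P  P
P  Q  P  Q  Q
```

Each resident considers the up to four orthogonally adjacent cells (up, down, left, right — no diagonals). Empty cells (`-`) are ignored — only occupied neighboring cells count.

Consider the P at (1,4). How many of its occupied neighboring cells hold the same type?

Occupied neighbors of (1,4): (2,4)=P, (1,3)=Q.
Same type (P): 1 of 2.

1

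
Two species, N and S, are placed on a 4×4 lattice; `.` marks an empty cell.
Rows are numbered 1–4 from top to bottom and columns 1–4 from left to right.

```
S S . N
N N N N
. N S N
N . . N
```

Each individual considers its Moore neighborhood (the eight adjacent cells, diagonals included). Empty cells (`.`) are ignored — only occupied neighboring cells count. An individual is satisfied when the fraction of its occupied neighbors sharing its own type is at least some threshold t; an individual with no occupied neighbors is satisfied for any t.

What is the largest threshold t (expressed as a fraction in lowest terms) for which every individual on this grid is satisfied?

(1,1)S 1/3
(1,2)S 1/4
(1,4)N 2/2
(2,1)N 2/4
(2,2)N 3/6
(2,3)N 5/7
(2,4)N 3/4
(3,2)N 4/5
(3,3)S 0/6
(3,4)N 3/4
(4,1)N 1/1
(4,4)N 1/2
The smallest same-type fraction is 0/6 at (3,3), which reduces to 0/1. Any threshold above that leaves this individual unsatisfied.

0/1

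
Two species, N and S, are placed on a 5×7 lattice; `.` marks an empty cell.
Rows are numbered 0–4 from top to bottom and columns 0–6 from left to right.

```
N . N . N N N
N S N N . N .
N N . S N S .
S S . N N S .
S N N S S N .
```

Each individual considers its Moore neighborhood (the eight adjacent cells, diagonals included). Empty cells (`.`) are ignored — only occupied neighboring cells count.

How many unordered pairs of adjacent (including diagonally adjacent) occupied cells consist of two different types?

Scan each occupied cell's neighbors to the right and below (and the two forward diagonals) so each pair is counted once.
From row 0: 2 unlike of 11 pairs (running 2/11).
From row 1: 7 unlike of 13 pairs (running 9/24).
From row 2: 10 unlike of 14 pairs (running 19/38).
From row 3: 9 unlike of 16 pairs (running 28/54).
From row 4: 3 unlike of 5 pairs (running 31/59).
Total adjacent occupied pairs: 59; unlike-type pairs: 31.

31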